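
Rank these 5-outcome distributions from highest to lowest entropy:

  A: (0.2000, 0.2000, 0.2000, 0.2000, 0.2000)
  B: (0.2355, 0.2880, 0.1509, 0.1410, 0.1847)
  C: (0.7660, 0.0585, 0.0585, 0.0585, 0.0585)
A > B > C

Key insight: Entropy is maximized by uniform distributions and minimized by concentrated distributions.

- Uniform distributions have maximum entropy log₂(5) = 2.3219 bits
- The more "peaked" or concentrated a distribution, the lower its entropy

Entropies:
  H(A) = 2.3219 bits
  H(B) = 2.2687 bits
  H(C) = 1.2529 bits

Ranking: A > B > C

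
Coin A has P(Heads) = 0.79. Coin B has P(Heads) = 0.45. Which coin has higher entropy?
B

For binary distributions, entropy is maximized at p=0.5 and decreases as p moves toward 0 or 1.

H(A) = H(0.79) = 0.7415 bits
H(B) = H(0.45) = 0.9928 bits

Distribution B (p=0.45) is closer to uniform (p=0.5), so it has higher entropy.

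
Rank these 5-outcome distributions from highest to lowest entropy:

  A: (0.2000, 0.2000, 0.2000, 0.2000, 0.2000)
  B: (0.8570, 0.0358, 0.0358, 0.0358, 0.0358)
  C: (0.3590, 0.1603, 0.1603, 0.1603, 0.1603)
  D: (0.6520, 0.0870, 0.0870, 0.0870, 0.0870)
A > C > D > B

Key insight: Entropy is maximized by uniform distributions and minimized by concentrated distributions.

Entropies:
  H(A) = 2.3219 bits
  H(B) = 0.8780 bits
  H(C) = 2.2238 bits
  H(D) = 1.6283 bits

Ranking: A > C > D > B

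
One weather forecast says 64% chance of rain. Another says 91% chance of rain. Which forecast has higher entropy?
64% forecast

Treat each forecast as a Bernoulli distribution. Binary entropy is maximized at p=0.5 and falls off symmetrically toward 0 or 1. The 64% forecast is closer to 50%, so it is more uncertain. H(64%) ≈ 0.943 bits, H(91%) ≈ 0.436 bits.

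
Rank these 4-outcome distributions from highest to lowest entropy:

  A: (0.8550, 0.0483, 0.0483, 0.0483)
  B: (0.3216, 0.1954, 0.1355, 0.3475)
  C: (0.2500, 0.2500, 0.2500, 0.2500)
C > B > A

Key insight: Entropy is maximized by uniform distributions and minimized by concentrated distributions.

- Uniform distributions have maximum entropy log₂(4) = 2.0000 bits
- The more "peaked" or concentrated a distribution, the lower its entropy

Entropies:
  H(A) = 0.8270 bits
  H(B) = 1.9072 bits
  H(C) = 2.0000 bits

Ranking: C > B > A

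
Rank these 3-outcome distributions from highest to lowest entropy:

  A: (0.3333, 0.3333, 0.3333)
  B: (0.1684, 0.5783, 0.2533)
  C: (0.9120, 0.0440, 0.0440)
A > B > C

Key insight: Entropy is maximized by uniform distributions and minimized by concentrated distributions.

- Uniform distributions have maximum entropy log₂(3) = 1.5850 bits
- The more "peaked" or concentrated a distribution, the lower its entropy

Entropies:
  H(A) = 1.5850 bits
  H(B) = 1.3916 bits
  H(C) = 0.5178 bits

Ranking: A > B > C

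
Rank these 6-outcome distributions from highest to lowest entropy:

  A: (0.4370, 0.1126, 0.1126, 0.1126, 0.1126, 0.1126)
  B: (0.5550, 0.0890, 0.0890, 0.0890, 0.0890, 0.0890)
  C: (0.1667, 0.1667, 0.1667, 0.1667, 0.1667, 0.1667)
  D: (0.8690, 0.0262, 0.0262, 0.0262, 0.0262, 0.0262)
C > A > B > D

Key insight: Entropy is maximized by uniform distributions and minimized by concentrated distributions.

Entropies:
  H(A) = 2.2958 bits
  H(B) = 2.0245 bits
  H(C) = 2.5850 bits
  H(D) = 0.8643 bits

Ranking: C > A > B > D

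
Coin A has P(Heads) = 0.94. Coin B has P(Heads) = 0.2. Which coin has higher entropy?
B

For binary distributions, entropy is maximized at p=0.5 and decreases as p moves toward 0 or 1.

H(A) = H(0.94) = 0.3274 bits
H(B) = H(0.2) = 0.7219 bits

Distribution B (p=0.2) is closer to uniform (p=0.5), so it has higher entropy.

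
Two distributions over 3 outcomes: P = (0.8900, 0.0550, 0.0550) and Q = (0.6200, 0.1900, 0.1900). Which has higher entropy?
Q

P is highly concentrated on one outcome (89%), making it nearly deterministic. Q spreads its mass more evenly (max 62%). The more spread-out distribution has higher entropy: H(P) ≈ 0.610 bits, H(Q) ≈ 1.338 bits.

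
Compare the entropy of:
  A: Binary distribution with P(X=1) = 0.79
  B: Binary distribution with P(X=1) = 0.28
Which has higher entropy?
B

For binary distributions, entropy is maximized at p=0.5 and decreases as p moves toward 0 or 1.

H(A) = H(0.79) = 0.7415 bits
H(B) = H(0.28) = 0.8555 bits

Distribution B (p=0.28) is closer to uniform (p=0.5), so it has higher entropy.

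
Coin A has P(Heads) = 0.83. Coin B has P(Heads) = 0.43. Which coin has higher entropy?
B

For binary distributions, entropy is maximized at p=0.5 and decreases as p moves toward 0 or 1.

H(A) = H(0.83) = 0.6577 bits
H(B) = H(0.43) = 0.9858 bits

Distribution B (p=0.43) is closer to uniform (p=0.5), so it has higher entropy.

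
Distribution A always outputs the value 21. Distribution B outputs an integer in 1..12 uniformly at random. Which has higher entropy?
B

A is deterministic, so H(A) = 0. B is uniform over 12 outcomes, so H(B) = log₂(12) = 3.585 bits. Any distribution with genuine randomness has higher entropy than a deterministic one.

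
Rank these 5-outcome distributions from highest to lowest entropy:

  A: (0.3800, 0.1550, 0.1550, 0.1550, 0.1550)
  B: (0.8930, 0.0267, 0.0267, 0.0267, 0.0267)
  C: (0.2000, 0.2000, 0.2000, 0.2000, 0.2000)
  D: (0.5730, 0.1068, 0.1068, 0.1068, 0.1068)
C > A > D > B

Key insight: Entropy is maximized by uniform distributions and minimized by concentrated distributions.

Entropies:
  H(A) = 2.1980 bits
  H(B) = 0.7048 bits
  H(C) = 2.3219 bits
  H(D) = 1.8386 bits

Ranking: C > A > D > B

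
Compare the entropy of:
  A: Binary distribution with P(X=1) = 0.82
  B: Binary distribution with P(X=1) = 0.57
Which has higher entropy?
B

For binary distributions, entropy is maximized at p=0.5 and decreases as p moves toward 0 or 1.

H(A) = H(0.82) = 0.6801 bits
H(B) = H(0.57) = 0.9858 bits

Distribution B (p=0.57) is closer to uniform (p=0.5), so it has higher entropy.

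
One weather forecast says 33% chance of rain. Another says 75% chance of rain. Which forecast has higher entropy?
33% forecast

Treat each forecast as a Bernoulli distribution. Binary entropy is maximized at p=0.5 and falls off symmetrically toward 0 or 1. The 33% forecast is closer to 50%, so it is more uncertain. H(33%) ≈ 0.915 bits, H(75%) ≈ 0.811 bits.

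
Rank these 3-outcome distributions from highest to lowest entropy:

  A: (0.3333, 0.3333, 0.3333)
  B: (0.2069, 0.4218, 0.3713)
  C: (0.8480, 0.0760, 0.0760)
A > B > C

Key insight: Entropy is maximized by uniform distributions and minimized by concentrated distributions.

- Uniform distributions have maximum entropy log₂(3) = 1.5850 bits
- The more "peaked" or concentrated a distribution, the lower its entropy

Entropies:
  H(A) = 1.5850 bits
  H(B) = 1.5263 bits
  H(C) = 0.7668 bits

Ranking: A > B > C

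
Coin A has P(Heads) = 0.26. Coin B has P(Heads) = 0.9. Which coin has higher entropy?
A

For binary distributions, entropy is maximized at p=0.5 and decreases as p moves toward 0 or 1.

H(A) = H(0.26) = 0.8267 bits
H(B) = H(0.9) = 0.4690 bits

Distribution A (p=0.26) is closer to uniform (p=0.5), so it has higher entropy.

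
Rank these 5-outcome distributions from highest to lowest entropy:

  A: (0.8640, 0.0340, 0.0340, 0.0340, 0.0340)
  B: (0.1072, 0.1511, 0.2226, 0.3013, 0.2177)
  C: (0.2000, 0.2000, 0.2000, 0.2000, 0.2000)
C > B > A

Key insight: Entropy is maximized by uniform distributions and minimized by concentrated distributions.

- Uniform distributions have maximum entropy log₂(5) = 2.3219 bits
- The more "peaked" or concentrated a distribution, the lower its entropy

Entropies:
  H(A) = 0.8457 bits
  H(B) = 2.2402 bits
  H(C) = 2.3219 bits

Ranking: C > B > A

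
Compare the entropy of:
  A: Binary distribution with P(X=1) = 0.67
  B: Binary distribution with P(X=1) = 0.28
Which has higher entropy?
A

For binary distributions, entropy is maximized at p=0.5 and decreases as p moves toward 0 or 1.

H(A) = H(0.67) = 0.9149 bits
H(B) = H(0.28) = 0.8555 bits

Distribution A (p=0.67) is closer to uniform (p=0.5), so it has higher entropy.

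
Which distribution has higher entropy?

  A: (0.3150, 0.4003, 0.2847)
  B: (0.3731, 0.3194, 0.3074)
B

Both distributions are close to uniform, making this a harder comparison.

H(A) = 1.5697 bits
H(B) = 1.5797 bits

The distribution closer to uniform has higher entropy.
Answer: B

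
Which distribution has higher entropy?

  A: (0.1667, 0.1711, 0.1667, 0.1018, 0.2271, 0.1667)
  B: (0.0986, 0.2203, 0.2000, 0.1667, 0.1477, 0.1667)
A

Both distributions are close to uniform, making this a harder comparison.

H(A) = 2.5496 bits
H(B) = 2.5440 bits

The distribution closer to uniform has higher entropy.
Answer: A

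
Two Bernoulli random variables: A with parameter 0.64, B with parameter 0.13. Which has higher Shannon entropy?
A

For binary distributions, entropy is maximized at p=0.5 and decreases as p moves toward 0 or 1.

H(A) = H(0.64) = 0.9427 bits
H(B) = H(0.13) = 0.5574 bits

Distribution A (p=0.64) is closer to uniform (p=0.5), so it has higher entropy.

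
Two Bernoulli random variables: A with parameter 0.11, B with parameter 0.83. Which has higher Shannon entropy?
B

For binary distributions, entropy is maximized at p=0.5 and decreases as p moves toward 0 or 1.

H(A) = H(0.11) = 0.4999 bits
H(B) = H(0.83) = 0.6577 bits

Distribution B (p=0.83) is closer to uniform (p=0.5), so it has higher entropy.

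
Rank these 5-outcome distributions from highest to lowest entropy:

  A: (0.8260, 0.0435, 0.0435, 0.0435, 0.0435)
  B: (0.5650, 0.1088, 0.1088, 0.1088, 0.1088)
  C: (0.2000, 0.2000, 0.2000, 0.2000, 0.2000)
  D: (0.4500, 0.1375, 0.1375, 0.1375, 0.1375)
C > D > B > A

Key insight: Entropy is maximized by uniform distributions and minimized by concentrated distributions.

Entropies:
  H(A) = 1.0148 bits
  H(B) = 1.8578 bits
  H(C) = 2.3219 bits
  H(D) = 2.0928 bits

Ranking: C > D > B > A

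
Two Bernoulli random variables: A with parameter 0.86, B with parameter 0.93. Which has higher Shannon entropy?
A

For binary distributions, entropy is maximized at p=0.5 and decreases as p moves toward 0 or 1.

H(A) = H(0.86) = 0.5842 bits
H(B) = H(0.93) = 0.3659 bits

Distribution A (p=0.86) is closer to uniform (p=0.5), so it has higher entropy.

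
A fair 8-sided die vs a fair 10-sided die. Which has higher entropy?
10-sided die

Both are uniform distributions; for uniform over n outcomes, H = log₂(n). H(8-sided) = log₂(8) = 3.000 bits and H(10-sided) = log₂(10) = 3.322 bits. More outcomes in a uniform distribution means higher entropy.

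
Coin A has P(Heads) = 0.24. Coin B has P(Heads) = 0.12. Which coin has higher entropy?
A

For binary distributions, entropy is maximized at p=0.5 and decreases as p moves toward 0 or 1.

H(A) = H(0.24) = 0.7950 bits
H(B) = H(0.12) = 0.5294 bits

Distribution A (p=0.24) is closer to uniform (p=0.5), so it has higher entropy.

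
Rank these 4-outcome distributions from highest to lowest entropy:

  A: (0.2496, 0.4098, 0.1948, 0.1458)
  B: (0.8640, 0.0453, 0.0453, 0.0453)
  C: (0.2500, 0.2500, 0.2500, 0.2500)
C > A > B

Key insight: Entropy is maximized by uniform distributions and minimized by concentrated distributions.

- Uniform distributions have maximum entropy log₂(4) = 2.0000 bits
- The more "peaked" or concentrated a distribution, the lower its entropy

Entropies:
  H(A) = 1.8919 bits
  H(B) = 0.7892 bits
  H(C) = 2.0000 bits

Ranking: C > A > B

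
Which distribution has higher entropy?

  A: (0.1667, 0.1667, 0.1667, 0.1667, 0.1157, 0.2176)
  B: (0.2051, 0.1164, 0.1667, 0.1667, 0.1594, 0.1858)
B

Both distributions are close to uniform, making this a harder comparison.

H(A) = 2.5621 bits
H(B) = 2.5650 bits

The distribution closer to uniform has higher entropy.
Answer: B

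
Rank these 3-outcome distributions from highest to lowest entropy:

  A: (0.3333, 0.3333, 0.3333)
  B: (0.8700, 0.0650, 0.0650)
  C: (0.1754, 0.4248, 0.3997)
A > C > B

Key insight: Entropy is maximized by uniform distributions and minimized by concentrated distributions.

- Uniform distributions have maximum entropy log₂(3) = 1.5850 bits
- The more "peaked" or concentrated a distribution, the lower its entropy

Entropies:
  H(A) = 1.5850 bits
  H(B) = 0.6874 bits
  H(C) = 1.4940 bits

Ranking: A > C > B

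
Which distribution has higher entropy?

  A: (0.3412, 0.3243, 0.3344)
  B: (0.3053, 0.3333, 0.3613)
A

Both distributions are close to uniform, making this a harder comparison.

H(A) = 1.5846 bits
H(B) = 1.5816 bits

The distribution closer to uniform has higher entropy.
Answer: A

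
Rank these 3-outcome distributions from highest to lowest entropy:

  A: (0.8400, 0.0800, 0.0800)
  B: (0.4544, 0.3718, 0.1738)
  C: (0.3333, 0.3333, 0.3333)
C > B > A

Key insight: Entropy is maximized by uniform distributions and minimized by concentrated distributions.

- Uniform distributions have maximum entropy log₂(3) = 1.5850 bits
- The more "peaked" or concentrated a distribution, the lower its entropy

Entropies:
  H(A) = 0.7943 bits
  H(B) = 1.4866 bits
  H(C) = 1.5850 bits

Ranking: C > B > A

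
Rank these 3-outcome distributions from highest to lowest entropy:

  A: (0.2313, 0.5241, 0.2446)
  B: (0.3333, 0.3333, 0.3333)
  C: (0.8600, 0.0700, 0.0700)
B > A > C

Key insight: Entropy is maximized by uniform distributions and minimized by concentrated distributions.

- Uniform distributions have maximum entropy log₂(3) = 1.5850 bits
- The more "peaked" or concentrated a distribution, the lower its entropy

Entropies:
  H(A) = 1.4740 bits
  H(B) = 1.5850 bits
  H(C) = 0.7242 bits

Ranking: B > A > C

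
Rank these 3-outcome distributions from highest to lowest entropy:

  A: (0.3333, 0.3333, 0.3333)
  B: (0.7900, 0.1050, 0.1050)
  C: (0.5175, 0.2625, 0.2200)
A > C > B

Key insight: Entropy is maximized by uniform distributions and minimized by concentrated distributions.

- Uniform distributions have maximum entropy log₂(3) = 1.5850 bits
- The more "peaked" or concentrated a distribution, the lower its entropy

Entropies:
  H(A) = 1.5850 bits
  H(B) = 0.9515 bits
  H(C) = 1.4790 bits

Ranking: A > C > B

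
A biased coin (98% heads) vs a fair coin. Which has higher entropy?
Fair coin

The fair coin is uniform (p=0.5), maximizing binary entropy at 1 bit. The biased coin has H(0.98) ≈ 0.141 bits — its outcome is more predictable, so its entropy is lower.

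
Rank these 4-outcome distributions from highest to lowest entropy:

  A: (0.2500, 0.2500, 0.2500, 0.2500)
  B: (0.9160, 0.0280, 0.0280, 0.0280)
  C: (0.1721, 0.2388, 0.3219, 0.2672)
A > C > B

Key insight: Entropy is maximized by uniform distributions and minimized by concentrated distributions.

- Uniform distributions have maximum entropy log₂(4) = 2.0000 bits
- The more "peaked" or concentrated a distribution, the lower its entropy

Entropies:
  H(A) = 2.0000 bits
  H(B) = 0.5493 bits
  H(C) = 1.9655 bits

Ranking: A > C > B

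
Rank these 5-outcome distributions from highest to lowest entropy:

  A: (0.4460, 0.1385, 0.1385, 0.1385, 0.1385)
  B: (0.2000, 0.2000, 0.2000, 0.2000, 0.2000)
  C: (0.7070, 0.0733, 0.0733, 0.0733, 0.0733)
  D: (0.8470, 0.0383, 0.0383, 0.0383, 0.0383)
B > A > C > D

Key insight: Entropy is maximized by uniform distributions and minimized by concentrated distributions.

Entropies:
  H(A) = 2.0996 bits
  H(B) = 2.3219 bits
  H(C) = 1.4586 bits
  H(D) = 0.9233 bits

Ranking: B > A > C > D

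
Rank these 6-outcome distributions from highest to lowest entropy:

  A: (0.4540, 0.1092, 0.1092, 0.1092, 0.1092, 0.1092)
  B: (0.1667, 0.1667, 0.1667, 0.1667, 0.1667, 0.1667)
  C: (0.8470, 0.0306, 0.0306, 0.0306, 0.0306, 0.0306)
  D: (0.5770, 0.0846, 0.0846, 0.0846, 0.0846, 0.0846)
B > A > D > C

Key insight: Entropy is maximized by uniform distributions and minimized by concentrated distributions.

Entropies:
  H(A) = 2.2617 bits
  H(B) = 2.5850 bits
  H(C) = 0.9726 bits
  H(D) = 1.9650 bits

Ranking: B > A > D > C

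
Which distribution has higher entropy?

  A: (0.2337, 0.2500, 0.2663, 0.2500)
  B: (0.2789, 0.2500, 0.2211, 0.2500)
A

Both distributions are close to uniform, making this a harder comparison.

H(A) = 1.9985 bits
H(B) = 1.9952 bits

The distribution closer to uniform has higher entropy.
Answer: A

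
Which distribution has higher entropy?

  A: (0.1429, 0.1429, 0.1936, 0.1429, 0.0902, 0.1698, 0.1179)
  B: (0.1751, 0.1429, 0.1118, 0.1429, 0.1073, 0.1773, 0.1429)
B

Both distributions are close to uniform, making this a harder comparison.

H(A) = 2.7728 bits
H(B) = 2.7847 bits

The distribution closer to uniform has higher entropy.
Answer: B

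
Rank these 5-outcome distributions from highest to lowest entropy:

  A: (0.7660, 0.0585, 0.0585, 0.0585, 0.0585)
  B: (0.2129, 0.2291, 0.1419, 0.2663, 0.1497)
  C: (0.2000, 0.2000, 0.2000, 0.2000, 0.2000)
C > B > A

Key insight: Entropy is maximized by uniform distributions and minimized by concentrated distributions.

- Uniform distributions have maximum entropy log₂(5) = 2.3219 bits
- The more "peaked" or concentrated a distribution, the lower its entropy

Entropies:
  H(A) = 1.2529 bits
  H(B) = 2.2805 bits
  H(C) = 2.3219 bits

Ranking: C > B > A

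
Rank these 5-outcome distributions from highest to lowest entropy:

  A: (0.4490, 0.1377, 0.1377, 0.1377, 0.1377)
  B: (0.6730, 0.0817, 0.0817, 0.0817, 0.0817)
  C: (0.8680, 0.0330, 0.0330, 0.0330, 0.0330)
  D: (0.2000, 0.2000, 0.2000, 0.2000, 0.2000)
D > A > B > C

Key insight: Entropy is maximized by uniform distributions and minimized by concentrated distributions.

Entropies:
  H(A) = 2.0945 bits
  H(B) = 1.5658 bits
  H(C) = 0.8269 bits
  H(D) = 2.3219 bits

Ranking: D > A > B > C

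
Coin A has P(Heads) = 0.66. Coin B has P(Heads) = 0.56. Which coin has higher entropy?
B

For binary distributions, entropy is maximized at p=0.5 and decreases as p moves toward 0 or 1.

H(A) = H(0.66) = 0.9248 bits
H(B) = H(0.56) = 0.9896 bits

Distribution B (p=0.56) is closer to uniform (p=0.5), so it has higher entropy.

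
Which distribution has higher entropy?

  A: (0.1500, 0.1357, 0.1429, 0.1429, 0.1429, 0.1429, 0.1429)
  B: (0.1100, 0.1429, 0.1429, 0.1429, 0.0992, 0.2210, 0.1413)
A

Both distributions are close to uniform, making this a harder comparison.

H(A) = 2.8068 bits
H(B) = 2.7642 bits

The distribution closer to uniform has higher entropy.
Answer: A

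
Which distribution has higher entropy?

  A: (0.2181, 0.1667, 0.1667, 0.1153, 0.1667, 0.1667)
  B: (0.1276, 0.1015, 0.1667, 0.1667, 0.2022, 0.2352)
A

Both distributions are close to uniform, making this a harder comparison.

H(A) = 2.5617 bits
H(B) = 2.5333 bits

The distribution closer to uniform has higher entropy.
Answer: A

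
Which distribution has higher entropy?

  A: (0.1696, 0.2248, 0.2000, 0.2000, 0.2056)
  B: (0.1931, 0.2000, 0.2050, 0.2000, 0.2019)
B

Both distributions are close to uniform, making this a harder comparison.

H(A) = 2.3162 bits
H(B) = 2.3217 bits

The distribution closer to uniform has higher entropy.
Answer: B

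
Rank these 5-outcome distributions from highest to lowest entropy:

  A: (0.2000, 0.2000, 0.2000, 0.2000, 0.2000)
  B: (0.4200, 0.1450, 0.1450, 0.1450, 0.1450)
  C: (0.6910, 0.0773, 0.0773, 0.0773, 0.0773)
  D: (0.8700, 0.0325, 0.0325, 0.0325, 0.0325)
A > B > C > D

Key insight: Entropy is maximized by uniform distributions and minimized by concentrated distributions.

Entropies:
  H(A) = 2.3219 bits
  H(B) = 2.1415 bits
  H(C) = 1.5100 bits
  H(D) = 0.8174 bits

Ranking: A > B > C > D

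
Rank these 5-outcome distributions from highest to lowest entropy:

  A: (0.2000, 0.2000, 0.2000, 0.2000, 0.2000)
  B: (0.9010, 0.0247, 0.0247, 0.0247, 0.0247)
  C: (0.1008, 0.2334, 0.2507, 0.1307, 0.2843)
A > C > B

Key insight: Entropy is maximized by uniform distributions and minimized by concentrated distributions.

- Uniform distributions have maximum entropy log₂(5) = 2.3219 bits
- The more "peaked" or concentrated a distribution, the lower its entropy

Entropies:
  H(A) = 2.3219 bits
  H(B) = 0.6638 bits
  H(C) = 2.2236 bits

Ranking: A > C > B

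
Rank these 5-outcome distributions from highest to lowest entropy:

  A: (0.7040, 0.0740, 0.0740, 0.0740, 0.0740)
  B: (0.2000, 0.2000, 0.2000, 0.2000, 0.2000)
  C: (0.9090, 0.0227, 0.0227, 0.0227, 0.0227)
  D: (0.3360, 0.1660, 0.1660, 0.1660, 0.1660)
B > D > A > C

Key insight: Entropy is maximized by uniform distributions and minimized by concentrated distributions.

Entropies:
  H(A) = 1.4683 bits
  H(B) = 2.3219 bits
  H(C) = 0.6218 bits
  H(D) = 2.2489 bits

Ranking: B > D > A > C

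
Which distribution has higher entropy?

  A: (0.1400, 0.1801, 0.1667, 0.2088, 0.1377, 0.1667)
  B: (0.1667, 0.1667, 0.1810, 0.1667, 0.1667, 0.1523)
B

Both distributions are close to uniform, making this a harder comparison.

H(A) = 2.5700 bits
H(B) = 2.5832 bits

The distribution closer to uniform has higher entropy.
Answer: B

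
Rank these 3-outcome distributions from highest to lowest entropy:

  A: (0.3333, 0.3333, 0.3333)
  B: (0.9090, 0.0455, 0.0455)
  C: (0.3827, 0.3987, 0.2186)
A > C > B

Key insight: Entropy is maximized by uniform distributions and minimized by concentrated distributions.

- Uniform distributions have maximum entropy log₂(3) = 1.5850 bits
- The more "peaked" or concentrated a distribution, the lower its entropy

Entropies:
  H(A) = 1.5850 bits
  H(B) = 0.5308 bits
  H(C) = 1.5388 bits

Ranking: A > C > B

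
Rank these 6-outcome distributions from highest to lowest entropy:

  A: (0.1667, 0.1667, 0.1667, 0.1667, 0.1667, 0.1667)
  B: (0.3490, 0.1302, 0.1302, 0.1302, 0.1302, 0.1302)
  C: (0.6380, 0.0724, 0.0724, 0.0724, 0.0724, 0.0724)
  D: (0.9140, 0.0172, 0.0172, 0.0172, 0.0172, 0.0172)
A > B > C > D

Key insight: Entropy is maximized by uniform distributions and minimized by concentrated distributions.

Entropies:
  H(A) = 2.5850 bits
  H(B) = 2.4447 bits
  H(C) = 1.7849 bits
  H(D) = 0.6227 bits

Ranking: A > B > C > D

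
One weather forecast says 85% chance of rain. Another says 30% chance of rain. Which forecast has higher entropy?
30% forecast

Treat each forecast as a Bernoulli distribution. Binary entropy is maximized at p=0.5 and falls off symmetrically toward 0 or 1. The 30% forecast is closer to 50%, so it is more uncertain. H(85%) ≈ 0.610 bits, H(30%) ≈ 0.881 bits.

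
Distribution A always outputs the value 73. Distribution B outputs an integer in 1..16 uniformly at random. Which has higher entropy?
B

A is deterministic, so H(A) = 0. B is uniform over 16 outcomes, so H(B) = log₂(16) = 4.000 bits. Any distribution with genuine randomness has higher entropy than a deterministic one.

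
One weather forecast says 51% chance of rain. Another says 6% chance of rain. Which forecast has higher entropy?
51% forecast

Treat each forecast as a Bernoulli distribution. Binary entropy is maximized at p=0.5 and falls off symmetrically toward 0 or 1. The 51% forecast is closer to 50%, so it is more uncertain. H(51%) ≈ 1.000 bits, H(6%) ≈ 0.327 bits.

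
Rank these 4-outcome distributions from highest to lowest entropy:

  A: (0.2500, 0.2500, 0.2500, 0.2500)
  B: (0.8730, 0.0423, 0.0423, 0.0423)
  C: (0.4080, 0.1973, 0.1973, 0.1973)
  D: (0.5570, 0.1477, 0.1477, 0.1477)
A > C > D > B

Key insight: Entropy is maximized by uniform distributions and minimized by concentrated distributions.

Entropies:
  H(A) = 2.0000 bits
  H(B) = 0.7504 bits
  H(C) = 1.9137 bits
  H(D) = 1.6927 bits

Ranking: A > C > D > B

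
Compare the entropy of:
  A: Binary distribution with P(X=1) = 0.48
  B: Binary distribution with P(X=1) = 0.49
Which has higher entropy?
B

For binary distributions, entropy is maximized at p=0.5 and decreases as p moves toward 0 or 1.

H(A) = H(0.48) = 0.9988 bits
H(B) = H(0.49) = 0.9997 bits

Distribution B (p=0.49) is closer to uniform (p=0.5), so it has higher entropy.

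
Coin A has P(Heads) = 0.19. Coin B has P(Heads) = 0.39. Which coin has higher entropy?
B

For binary distributions, entropy is maximized at p=0.5 and decreases as p moves toward 0 or 1.

H(A) = H(0.19) = 0.7015 bits
H(B) = H(0.39) = 0.9648 bits

Distribution B (p=0.39) is closer to uniform (p=0.5), so it has higher entropy.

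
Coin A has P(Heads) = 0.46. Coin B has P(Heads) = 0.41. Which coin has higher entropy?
A

For binary distributions, entropy is maximized at p=0.5 and decreases as p moves toward 0 or 1.

H(A) = H(0.46) = 0.9954 bits
H(B) = H(0.41) = 0.9765 bits

Distribution A (p=0.46) is closer to uniform (p=0.5), so it has higher entropy.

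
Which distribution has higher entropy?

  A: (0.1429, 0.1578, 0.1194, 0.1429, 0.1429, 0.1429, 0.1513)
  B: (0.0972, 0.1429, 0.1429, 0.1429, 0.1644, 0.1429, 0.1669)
A

Both distributions are close to uniform, making this a harder comparison.

H(A) = 2.8030 bits
H(B) = 2.7905 bits

The distribution closer to uniform has higher entropy.
Answer: A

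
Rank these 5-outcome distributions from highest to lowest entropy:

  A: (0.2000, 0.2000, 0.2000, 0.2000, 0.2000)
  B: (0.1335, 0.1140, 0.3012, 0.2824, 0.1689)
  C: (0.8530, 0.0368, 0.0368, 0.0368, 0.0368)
A > B > C

Key insight: Entropy is maximized by uniform distributions and minimized by concentrated distributions.

- Uniform distributions have maximum entropy log₂(5) = 2.3219 bits
- The more "peaked" or concentrated a distribution, the lower its entropy

Entropies:
  H(A) = 2.3219 bits
  H(B) = 2.2149 bits
  H(C) = 0.8963 bits

Ranking: A > B > C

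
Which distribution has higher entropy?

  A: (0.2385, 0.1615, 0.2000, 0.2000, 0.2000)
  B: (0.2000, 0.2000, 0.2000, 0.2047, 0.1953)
B

Both distributions are close to uniform, making this a harder comparison.

H(A) = 2.3112 bits
H(B) = 2.3218 bits

The distribution closer to uniform has higher entropy.
Answer: B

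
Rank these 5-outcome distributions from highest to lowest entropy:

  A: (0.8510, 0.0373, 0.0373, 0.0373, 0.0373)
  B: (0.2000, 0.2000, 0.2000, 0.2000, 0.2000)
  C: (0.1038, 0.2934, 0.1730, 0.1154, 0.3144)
B > C > A

Key insight: Entropy is maximized by uniform distributions and minimized by concentrated distributions.

- Uniform distributions have maximum entropy log₂(5) = 2.3219 bits
- The more "peaked" or concentrated a distribution, the lower its entropy

Entropies:
  H(A) = 0.9053 bits
  H(B) = 2.3219 bits
  H(C) = 2.1806 bits

Ranking: B > C > A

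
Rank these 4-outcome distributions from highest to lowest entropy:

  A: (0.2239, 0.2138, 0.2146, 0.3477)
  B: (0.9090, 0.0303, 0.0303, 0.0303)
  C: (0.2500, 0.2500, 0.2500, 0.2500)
C > A > B

Key insight: Entropy is maximized by uniform distributions and minimized by concentrated distributions.

- Uniform distributions have maximum entropy log₂(4) = 2.0000 bits
- The more "peaked" or concentrated a distribution, the lower its entropy

Entropies:
  H(A) = 1.9656 bits
  H(B) = 0.5840 bits
  H(C) = 2.0000 bits

Ranking: C > A > B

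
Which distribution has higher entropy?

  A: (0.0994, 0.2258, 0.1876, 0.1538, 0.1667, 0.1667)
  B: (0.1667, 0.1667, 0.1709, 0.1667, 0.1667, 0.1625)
B

Both distributions are close to uniform, making this a harder comparison.

H(A) = 2.5459 bits
H(B) = 2.5848 bits

The distribution closer to uniform has higher entropy.
Answer: B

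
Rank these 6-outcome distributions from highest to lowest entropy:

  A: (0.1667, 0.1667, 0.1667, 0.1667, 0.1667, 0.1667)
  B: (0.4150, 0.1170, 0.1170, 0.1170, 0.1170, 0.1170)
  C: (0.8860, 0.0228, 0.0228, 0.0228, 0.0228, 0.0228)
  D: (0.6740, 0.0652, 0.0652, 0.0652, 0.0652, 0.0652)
A > B > D > C

Key insight: Entropy is maximized by uniform distributions and minimized by concentrated distributions.

Entropies:
  H(A) = 2.5850 bits
  H(B) = 2.3374 bits
  H(C) = 0.7766 bits
  H(D) = 1.6677 bits

Ranking: A > B > D > C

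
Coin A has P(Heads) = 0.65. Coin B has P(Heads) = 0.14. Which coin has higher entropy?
A

For binary distributions, entropy is maximized at p=0.5 and decreases as p moves toward 0 or 1.

H(A) = H(0.65) = 0.9341 bits
H(B) = H(0.14) = 0.5842 bits

Distribution A (p=0.65) is closer to uniform (p=0.5), so it has higher entropy.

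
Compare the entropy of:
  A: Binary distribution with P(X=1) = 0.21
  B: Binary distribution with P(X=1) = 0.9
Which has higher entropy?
A

For binary distributions, entropy is maximized at p=0.5 and decreases as p moves toward 0 or 1.

H(A) = H(0.21) = 0.7415 bits
H(B) = H(0.9) = 0.4690 bits

Distribution A (p=0.21) is closer to uniform (p=0.5), so it has higher entropy.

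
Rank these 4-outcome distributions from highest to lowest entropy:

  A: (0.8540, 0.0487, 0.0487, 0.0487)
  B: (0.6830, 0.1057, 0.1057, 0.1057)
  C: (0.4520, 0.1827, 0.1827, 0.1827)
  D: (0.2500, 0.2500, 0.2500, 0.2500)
D > C > B > A

Key insight: Entropy is maximized by uniform distributions and minimized by concentrated distributions.

Entropies:
  H(A) = 0.8311 bits
  H(B) = 1.4035 bits
  H(C) = 1.8619 bits
  H(D) = 2.0000 bits

Ranking: D > C > B > A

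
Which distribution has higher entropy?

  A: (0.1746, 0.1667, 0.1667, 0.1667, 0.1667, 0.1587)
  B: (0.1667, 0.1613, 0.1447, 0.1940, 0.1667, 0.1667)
A

Both distributions are close to uniform, making this a harder comparison.

H(A) = 2.5844 bits
H(B) = 2.5796 bits

The distribution closer to uniform has higher entropy.
Answer: A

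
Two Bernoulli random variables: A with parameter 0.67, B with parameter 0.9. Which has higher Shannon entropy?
A

For binary distributions, entropy is maximized at p=0.5 and decreases as p moves toward 0 or 1.

H(A) = H(0.67) = 0.9149 bits
H(B) = H(0.9) = 0.4690 bits

Distribution A (p=0.67) is closer to uniform (p=0.5), so it has higher entropy.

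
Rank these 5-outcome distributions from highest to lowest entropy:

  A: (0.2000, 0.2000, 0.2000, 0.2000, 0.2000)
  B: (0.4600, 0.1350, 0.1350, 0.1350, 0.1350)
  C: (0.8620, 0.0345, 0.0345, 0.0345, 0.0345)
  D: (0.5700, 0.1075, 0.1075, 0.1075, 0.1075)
A > B > D > C

Key insight: Entropy is maximized by uniform distributions and minimized by concentrated distributions.

Entropies:
  H(A) = 2.3219 bits
  H(B) = 2.0754 bits
  H(C) = 0.8550 bits
  H(D) = 1.8458 bits

Ranking: A > B > D > C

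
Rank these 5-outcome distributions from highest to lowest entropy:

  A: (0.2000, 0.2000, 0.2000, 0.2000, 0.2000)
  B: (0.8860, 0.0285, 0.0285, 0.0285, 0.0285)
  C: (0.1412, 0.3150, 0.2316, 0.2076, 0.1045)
A > C > B

Key insight: Entropy is maximized by uniform distributions and minimized by concentrated distributions.

- Uniform distributions have maximum entropy log₂(5) = 2.3219 bits
- The more "peaked" or concentrated a distribution, the lower its entropy

Entropies:
  H(A) = 2.3219 bits
  H(B) = 0.7399 bits
  H(C) = 2.2240 bits

Ranking: A > C > B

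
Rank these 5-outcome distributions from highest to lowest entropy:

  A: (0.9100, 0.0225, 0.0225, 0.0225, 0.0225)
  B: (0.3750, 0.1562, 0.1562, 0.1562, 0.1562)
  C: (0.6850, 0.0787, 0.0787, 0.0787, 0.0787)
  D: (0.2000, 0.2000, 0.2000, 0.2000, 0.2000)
D > B > C > A

Key insight: Entropy is maximized by uniform distributions and minimized by concentrated distributions.

Entropies:
  H(A) = 0.6165 bits
  H(B) = 2.2044 bits
  H(C) = 1.5289 bits
  H(D) = 2.3219 bits

Ranking: D > B > C > A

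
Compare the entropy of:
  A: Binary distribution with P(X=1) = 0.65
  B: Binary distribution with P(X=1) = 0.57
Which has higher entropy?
B

For binary distributions, entropy is maximized at p=0.5 and decreases as p moves toward 0 or 1.

H(A) = H(0.65) = 0.9341 bits
H(B) = H(0.57) = 0.9858 bits

Distribution B (p=0.57) is closer to uniform (p=0.5), so it has higher entropy.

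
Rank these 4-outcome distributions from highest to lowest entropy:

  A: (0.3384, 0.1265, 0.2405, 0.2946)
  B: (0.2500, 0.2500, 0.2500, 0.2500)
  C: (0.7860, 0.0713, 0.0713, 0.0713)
B > A > C

Key insight: Entropy is maximized by uniform distributions and minimized by concentrated distributions.

- Uniform distributions have maximum entropy log₂(4) = 2.0000 bits
- The more "peaked" or concentrated a distribution, the lower its entropy

Entropies:
  H(A) = 1.9202 bits
  H(B) = 2.0000 bits
  H(C) = 1.0882 bits

Ranking: B > A > C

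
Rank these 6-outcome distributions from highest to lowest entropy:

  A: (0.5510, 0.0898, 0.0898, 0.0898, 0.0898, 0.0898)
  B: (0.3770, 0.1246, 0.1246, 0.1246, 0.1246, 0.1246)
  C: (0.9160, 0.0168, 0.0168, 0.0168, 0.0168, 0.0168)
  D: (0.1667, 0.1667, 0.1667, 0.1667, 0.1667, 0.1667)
D > B > A > C

Key insight: Entropy is maximized by uniform distributions and minimized by concentrated distributions.

Entropies:
  H(A) = 2.0350 bits
  H(B) = 2.4025 bits
  H(C) = 0.6112 bits
  H(D) = 2.5850 bits

Ranking: D > B > A > C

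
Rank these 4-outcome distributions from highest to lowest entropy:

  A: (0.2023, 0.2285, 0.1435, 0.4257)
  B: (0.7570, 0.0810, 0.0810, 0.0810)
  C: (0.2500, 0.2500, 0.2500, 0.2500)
C > A > B

Key insight: Entropy is maximized by uniform distributions and minimized by concentrated distributions.

- Uniform distributions have maximum entropy log₂(4) = 2.0000 bits
- The more "peaked" or concentrated a distribution, the lower its entropy

Entropies:
  H(A) = 1.8794 bits
  H(B) = 1.1851 bits
  H(C) = 2.0000 bits

Ranking: C > A > B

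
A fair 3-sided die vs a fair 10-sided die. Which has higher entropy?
10-sided die

Both are uniform distributions; for uniform over n outcomes, H = log₂(n). H(3-sided) = log₂(3) = 1.585 bits and H(10-sided) = log₂(10) = 3.322 bits. More outcomes in a uniform distribution means higher entropy.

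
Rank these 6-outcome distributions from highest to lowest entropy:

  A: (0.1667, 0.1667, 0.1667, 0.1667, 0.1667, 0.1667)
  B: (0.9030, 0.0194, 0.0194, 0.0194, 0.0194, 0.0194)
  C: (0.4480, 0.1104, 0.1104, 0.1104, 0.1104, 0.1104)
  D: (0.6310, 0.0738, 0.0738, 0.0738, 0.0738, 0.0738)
A > C > D > B

Key insight: Entropy is maximized by uniform distributions and minimized by concentrated distributions.

Entropies:
  H(A) = 2.5850 bits
  H(B) = 0.6846 bits
  H(C) = 2.2739 bits
  H(D) = 1.8067 bits

Ranking: A > C > D > B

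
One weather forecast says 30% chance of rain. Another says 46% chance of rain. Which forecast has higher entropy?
46% forecast

Treat each forecast as a Bernoulli distribution. Binary entropy is maximized at p=0.5 and falls off symmetrically toward 0 or 1. The 46% forecast is closer to 50%, so it is more uncertain. H(30%) ≈ 0.881 bits, H(46%) ≈ 0.995 bits.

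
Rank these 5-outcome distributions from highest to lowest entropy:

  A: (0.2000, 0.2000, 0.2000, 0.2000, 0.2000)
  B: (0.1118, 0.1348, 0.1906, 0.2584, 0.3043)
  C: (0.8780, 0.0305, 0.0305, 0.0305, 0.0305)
A > B > C

Key insight: Entropy is maximized by uniform distributions and minimized by concentrated distributions.

- Uniform distributions have maximum entropy log₂(5) = 2.3219 bits
- The more "peaked" or concentrated a distribution, the lower its entropy

Entropies:
  H(A) = 2.3219 bits
  H(B) = 2.2258 bits
  H(C) = 0.7791 bits

Ranking: A > B > C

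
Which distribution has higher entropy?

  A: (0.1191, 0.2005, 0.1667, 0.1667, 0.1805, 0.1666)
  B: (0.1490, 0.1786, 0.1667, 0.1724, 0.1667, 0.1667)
B

Both distributions are close to uniform, making this a harder comparison.

H(A) = 2.5686 bits
H(B) = 2.5828 bits

The distribution closer to uniform has higher entropy.
Answer: B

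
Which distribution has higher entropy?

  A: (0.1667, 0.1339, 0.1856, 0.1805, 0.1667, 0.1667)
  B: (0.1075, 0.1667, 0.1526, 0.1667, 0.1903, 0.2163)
A

Both distributions are close to uniform, making this a harder comparison.

H(A) = 2.5777 bits
H(B) = 2.5547 bits

The distribution closer to uniform has higher entropy.
Answer: A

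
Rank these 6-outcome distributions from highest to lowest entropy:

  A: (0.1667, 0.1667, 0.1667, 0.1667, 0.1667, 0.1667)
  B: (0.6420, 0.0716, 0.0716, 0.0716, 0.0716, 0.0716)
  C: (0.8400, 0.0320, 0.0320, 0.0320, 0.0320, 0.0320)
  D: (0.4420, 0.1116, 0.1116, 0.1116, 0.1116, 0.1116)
A > D > B > C

Key insight: Entropy is maximized by uniform distributions and minimized by concentrated distributions.

Entropies:
  H(A) = 2.5850 bits
  H(B) = 1.7723 bits
  H(C) = 1.0058 bits
  H(D) = 2.2859 bits

Ranking: A > D > B > C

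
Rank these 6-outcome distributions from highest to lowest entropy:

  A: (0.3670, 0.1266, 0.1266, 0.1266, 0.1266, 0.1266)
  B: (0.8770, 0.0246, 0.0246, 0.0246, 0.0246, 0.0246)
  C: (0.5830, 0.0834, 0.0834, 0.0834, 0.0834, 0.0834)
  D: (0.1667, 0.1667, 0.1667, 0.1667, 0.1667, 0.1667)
D > A > C > B

Key insight: Entropy is maximized by uniform distributions and minimized by concentrated distributions.

Entropies:
  H(A) = 2.4181 bits
  H(B) = 0.8235 bits
  H(C) = 1.9483 bits
  H(D) = 2.5850 bits

Ranking: D > A > C > B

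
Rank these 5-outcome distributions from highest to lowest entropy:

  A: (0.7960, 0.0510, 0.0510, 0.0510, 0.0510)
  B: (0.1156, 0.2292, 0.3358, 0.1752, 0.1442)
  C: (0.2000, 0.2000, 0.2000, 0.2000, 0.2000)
C > B > A

Key insight: Entropy is maximized by uniform distributions and minimized by concentrated distributions.

- Uniform distributions have maximum entropy log₂(5) = 2.3219 bits
- The more "peaked" or concentrated a distribution, the lower its entropy

Entropies:
  H(A) = 1.1379 bits
  H(B) = 2.2188 bits
  H(C) = 2.3219 bits

Ranking: C > B > A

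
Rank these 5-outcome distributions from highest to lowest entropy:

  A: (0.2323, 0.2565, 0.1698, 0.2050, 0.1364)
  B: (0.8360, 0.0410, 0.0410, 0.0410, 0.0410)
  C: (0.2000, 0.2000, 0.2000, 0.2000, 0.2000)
C > A > B

Key insight: Entropy is maximized by uniform distributions and minimized by concentrated distributions.

- Uniform distributions have maximum entropy log₂(5) = 2.3219 bits
- The more "peaked" or concentrated a distribution, the lower its entropy

Entropies:
  H(A) = 2.2878 bits
  H(B) = 0.9718 bits
  H(C) = 2.3219 bits

Ranking: C > A > B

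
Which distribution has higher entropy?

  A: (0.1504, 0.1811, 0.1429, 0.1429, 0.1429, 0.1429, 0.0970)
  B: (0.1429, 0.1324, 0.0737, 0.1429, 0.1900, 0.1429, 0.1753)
A

Both distributions are close to uniform, making this a harder comparison.

H(A) = 2.7883 bits
H(B) = 2.7622 bits

The distribution closer to uniform has higher entropy.
Answer: A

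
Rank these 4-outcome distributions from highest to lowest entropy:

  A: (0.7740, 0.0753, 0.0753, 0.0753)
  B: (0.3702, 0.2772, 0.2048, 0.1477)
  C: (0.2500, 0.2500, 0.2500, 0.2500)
C > B > A

Key insight: Entropy is maximized by uniform distributions and minimized by concentrated distributions.

- Uniform distributions have maximum entropy log₂(4) = 2.0000 bits
- The more "peaked" or concentrated a distribution, the lower its entropy

Entropies:
  H(A) = 1.1292 bits
  H(B) = 1.9199 bits
  H(C) = 2.0000 bits

Ranking: C > B > A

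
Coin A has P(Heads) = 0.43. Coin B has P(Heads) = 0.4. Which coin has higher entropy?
A

For binary distributions, entropy is maximized at p=0.5 and decreases as p moves toward 0 or 1.

H(A) = H(0.43) = 0.9858 bits
H(B) = H(0.4) = 0.9710 bits

Distribution A (p=0.43) is closer to uniform (p=0.5), so it has higher entropy.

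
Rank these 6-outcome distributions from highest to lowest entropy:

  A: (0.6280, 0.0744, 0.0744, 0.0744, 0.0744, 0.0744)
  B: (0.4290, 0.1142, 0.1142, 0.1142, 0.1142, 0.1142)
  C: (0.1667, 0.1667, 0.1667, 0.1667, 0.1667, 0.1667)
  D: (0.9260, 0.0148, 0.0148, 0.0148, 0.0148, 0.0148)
C > B > A > D

Key insight: Entropy is maximized by uniform distributions and minimized by concentrated distributions.

Entropies:
  H(A) = 1.8160 bits
  H(B) = 2.3112 bits
  H(C) = 2.5850 bits
  H(D) = 0.5525 bits

Ranking: C > B > A > D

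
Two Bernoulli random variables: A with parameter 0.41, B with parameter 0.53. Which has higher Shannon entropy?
B

For binary distributions, entropy is maximized at p=0.5 and decreases as p moves toward 0 or 1.

H(A) = H(0.41) = 0.9765 bits
H(B) = H(0.53) = 0.9974 bits

Distribution B (p=0.53) is closer to uniform (p=0.5), so it has higher entropy.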